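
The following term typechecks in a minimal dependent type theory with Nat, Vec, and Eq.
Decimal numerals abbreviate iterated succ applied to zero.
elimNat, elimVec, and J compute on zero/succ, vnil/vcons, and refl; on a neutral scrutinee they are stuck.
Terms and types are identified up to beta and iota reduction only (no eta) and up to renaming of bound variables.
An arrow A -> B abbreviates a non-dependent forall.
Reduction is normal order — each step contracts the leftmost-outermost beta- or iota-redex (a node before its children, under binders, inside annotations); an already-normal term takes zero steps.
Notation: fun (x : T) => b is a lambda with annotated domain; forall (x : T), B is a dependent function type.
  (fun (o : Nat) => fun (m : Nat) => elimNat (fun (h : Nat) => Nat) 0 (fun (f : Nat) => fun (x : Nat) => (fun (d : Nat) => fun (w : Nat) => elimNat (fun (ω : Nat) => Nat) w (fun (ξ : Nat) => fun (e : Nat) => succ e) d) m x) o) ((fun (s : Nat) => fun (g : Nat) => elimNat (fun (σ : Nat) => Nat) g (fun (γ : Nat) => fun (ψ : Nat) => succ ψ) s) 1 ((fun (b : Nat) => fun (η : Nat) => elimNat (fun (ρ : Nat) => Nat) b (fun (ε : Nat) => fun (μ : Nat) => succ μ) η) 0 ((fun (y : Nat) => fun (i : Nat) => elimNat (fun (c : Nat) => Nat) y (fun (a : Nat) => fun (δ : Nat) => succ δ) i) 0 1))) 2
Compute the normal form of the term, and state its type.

normal form:
  4
type:
  Nat
observation: the term reaches its normal form after 36 normal-order steps.


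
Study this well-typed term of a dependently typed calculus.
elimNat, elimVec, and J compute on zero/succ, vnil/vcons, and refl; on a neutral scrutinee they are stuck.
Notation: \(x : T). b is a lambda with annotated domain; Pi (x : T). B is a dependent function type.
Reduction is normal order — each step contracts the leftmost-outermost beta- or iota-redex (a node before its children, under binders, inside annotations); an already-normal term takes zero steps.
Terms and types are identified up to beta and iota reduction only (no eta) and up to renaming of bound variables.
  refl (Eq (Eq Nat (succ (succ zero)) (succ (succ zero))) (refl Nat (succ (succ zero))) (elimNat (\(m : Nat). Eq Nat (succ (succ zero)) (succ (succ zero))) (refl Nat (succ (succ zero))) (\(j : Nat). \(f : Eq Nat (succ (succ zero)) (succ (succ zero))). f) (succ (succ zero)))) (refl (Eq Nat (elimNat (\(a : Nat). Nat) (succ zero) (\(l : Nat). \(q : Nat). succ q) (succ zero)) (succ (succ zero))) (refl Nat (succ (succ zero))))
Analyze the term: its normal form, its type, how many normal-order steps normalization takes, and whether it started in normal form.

resulting normal form:
  refl (Eq (Eq Nat (succ (succ zero)) (succ (succ zero))) (refl Nat (succ (succ zero))) (refl Nat (succ (succ zero)))) (refl (Eq Nat (succ (succ zero)) (succ (succ zero))) (refl Nat (succ (succ zero))))
the term's type:
  Eq (Eq (Eq Nat (succ (succ zero)) (succ (succ zero))) (refl Nat (succ (succ zero))) (refl Nat (succ (succ zero)))) (refl (Eq Nat (succ (succ zero)) (succ (succ zero))) (refl Nat (succ (succ zero)))) (refl (Eq Nat (succ (succ zero)) (succ (succ zero))) (refl Nat (succ (succ zero))))
normal-order step count: 11
term was already normal: no
first redex: an elimNat iota-redex


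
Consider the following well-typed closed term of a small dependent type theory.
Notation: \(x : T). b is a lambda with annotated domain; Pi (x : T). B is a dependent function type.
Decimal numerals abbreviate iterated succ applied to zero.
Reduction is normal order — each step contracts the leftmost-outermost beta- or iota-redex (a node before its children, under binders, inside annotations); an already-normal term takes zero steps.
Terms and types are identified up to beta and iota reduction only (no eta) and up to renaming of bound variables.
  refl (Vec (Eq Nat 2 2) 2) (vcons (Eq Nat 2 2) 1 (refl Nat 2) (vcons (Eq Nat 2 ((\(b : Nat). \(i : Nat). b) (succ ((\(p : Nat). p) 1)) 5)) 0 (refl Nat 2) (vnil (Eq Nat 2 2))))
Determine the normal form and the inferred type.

reduced normal form:
  refl (Vec (Eq Nat 2 2) 2) (vcons (Eq Nat 2 2) 1 (refl Nat 2) (vcons (Eq Nat 2 2) 0 (refl Nat 2) (vnil (Eq Nat 2 2))))
the term's type:
  Eq (Vec (Eq Nat 2 2) 2) (vcons (Eq Nat 2 2) 1 (refl Nat 2) (vcons (Eq Nat 2 2) 0 (refl Nat 2) (vnil (Eq Nat 2 2)))) (vcons (Eq Nat 2 2) 1 (refl Nat 2) (vcons (Eq Nat 2 2) 0 (refl Nat 2) (vnil (Eq Nat 2 2))))


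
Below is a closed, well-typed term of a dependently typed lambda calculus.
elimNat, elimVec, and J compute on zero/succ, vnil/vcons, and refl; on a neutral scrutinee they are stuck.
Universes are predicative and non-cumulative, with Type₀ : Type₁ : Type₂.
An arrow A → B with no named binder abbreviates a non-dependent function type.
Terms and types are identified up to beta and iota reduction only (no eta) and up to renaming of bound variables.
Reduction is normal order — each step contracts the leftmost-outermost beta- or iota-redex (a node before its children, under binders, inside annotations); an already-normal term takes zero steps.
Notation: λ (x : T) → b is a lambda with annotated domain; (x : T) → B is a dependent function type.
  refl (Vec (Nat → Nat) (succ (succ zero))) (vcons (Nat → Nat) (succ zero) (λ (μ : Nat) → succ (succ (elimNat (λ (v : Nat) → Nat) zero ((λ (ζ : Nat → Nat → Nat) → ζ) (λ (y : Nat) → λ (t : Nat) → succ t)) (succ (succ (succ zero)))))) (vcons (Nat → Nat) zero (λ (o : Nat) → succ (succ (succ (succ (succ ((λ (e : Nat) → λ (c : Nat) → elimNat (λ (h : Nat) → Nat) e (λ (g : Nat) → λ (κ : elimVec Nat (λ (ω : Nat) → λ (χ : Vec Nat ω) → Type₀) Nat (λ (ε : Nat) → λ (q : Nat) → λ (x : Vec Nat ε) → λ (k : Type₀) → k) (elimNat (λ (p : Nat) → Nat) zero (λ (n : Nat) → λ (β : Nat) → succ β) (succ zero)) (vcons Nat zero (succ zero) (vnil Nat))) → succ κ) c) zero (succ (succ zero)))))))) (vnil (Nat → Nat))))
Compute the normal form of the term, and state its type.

normal form:
  refl (Vec (Nat → Nat) (succ (succ zero))) (vcons (Nat → Nat) (succ zero) (λ (μ : Nat) → succ (succ (succ (succ (succ zero))))) (vcons (Nat → Nat) zero (λ (v : Nat) → succ (succ (succ (succ (succ (succ (succ zero))))))) (vnil (Nat → Nat))))
the term's type:
  Eq (Vec (Nat → Nat) (succ (succ zero))) (vcons (Nat → Nat) (succ zero) (λ (μ : Nat) → succ (succ (succ (succ (succ zero))))) (vcons (Nat → Nat) zero (λ (v : Nat) → succ (succ (succ (succ (succ (succ (succ zero))))))) (vnil (Nat → Nat)))) (vcons (Nat → Nat) (succ zero) (λ (ζ : Nat) → succ (succ (succ (succ (succ zero))))) (vcons (Nat → Nat) zero (λ (y : Nat) → succ (succ (succ (succ (succ (succ (succ zero))))))) (vnil (Nat → Nat))))
observation: the first redex contracted is an elimNat iota-redex; the normal form is reached in 22 normal-order steps.


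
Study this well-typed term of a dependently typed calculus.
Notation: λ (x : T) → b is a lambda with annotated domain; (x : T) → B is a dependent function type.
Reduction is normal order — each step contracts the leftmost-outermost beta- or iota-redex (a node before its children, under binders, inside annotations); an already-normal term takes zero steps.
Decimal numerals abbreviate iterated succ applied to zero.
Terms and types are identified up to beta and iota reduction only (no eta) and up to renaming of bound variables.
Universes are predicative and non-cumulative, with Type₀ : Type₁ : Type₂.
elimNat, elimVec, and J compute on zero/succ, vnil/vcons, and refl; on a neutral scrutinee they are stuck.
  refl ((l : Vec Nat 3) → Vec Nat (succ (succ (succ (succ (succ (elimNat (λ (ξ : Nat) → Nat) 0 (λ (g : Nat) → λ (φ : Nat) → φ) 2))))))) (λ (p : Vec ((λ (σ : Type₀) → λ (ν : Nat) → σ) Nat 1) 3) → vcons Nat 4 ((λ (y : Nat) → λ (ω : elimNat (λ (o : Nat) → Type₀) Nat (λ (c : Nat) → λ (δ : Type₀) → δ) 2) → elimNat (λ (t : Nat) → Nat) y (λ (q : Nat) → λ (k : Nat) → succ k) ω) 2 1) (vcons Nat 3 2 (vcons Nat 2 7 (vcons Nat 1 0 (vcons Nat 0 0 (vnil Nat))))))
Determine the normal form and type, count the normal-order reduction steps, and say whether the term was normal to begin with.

reduced normal form:
  refl ((l : Vec Nat 3) → Vec Nat 5) (λ (ξ : Vec Nat 3) → vcons Nat 4 3 (vcons Nat 3 2 (vcons Nat 2 7 (vcons Nat 1 0 (vcons Nat 0 0 (vnil Nat))))))
type:
  Eq ((l : Vec Nat 3) → Vec Nat 5) (λ (ξ : Vec Nat 3) → vcons Nat 4 3 (vcons Nat 3 2 (vcons Nat 2 7 (vcons Nat 1 0 (vcons Nat 0 0 (vnil Nat)))))) (λ (g : Vec Nat 3) → vcons Nat 4 3 (vcons Nat 3 2 (vcons Nat 2 7 (vcons Nat 1 0 (vcons Nat 0 0 (vnil Nat))))))
normal-order step count: 15
term was already normal: no
first contracted redex: an elimNat iota-redex


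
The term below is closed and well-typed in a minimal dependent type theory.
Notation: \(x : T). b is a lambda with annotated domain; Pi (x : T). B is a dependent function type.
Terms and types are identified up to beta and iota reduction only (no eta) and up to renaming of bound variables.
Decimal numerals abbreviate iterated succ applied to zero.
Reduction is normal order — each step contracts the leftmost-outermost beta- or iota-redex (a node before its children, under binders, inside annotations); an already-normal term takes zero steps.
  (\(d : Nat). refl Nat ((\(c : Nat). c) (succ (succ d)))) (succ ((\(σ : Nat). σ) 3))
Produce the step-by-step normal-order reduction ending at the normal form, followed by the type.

normal-order reduction:
  (\(d : Nat). refl Nat ((\(c : Nat). c) (succ (succ d)))) (succ ((\(σ : Nat). σ) 3))
  ~> refl Nat ((\(d : Nat). d) (succ (succ (succ ((\(c : Nat). c) 3)))))
  ~> refl Nat (succ (succ (succ ((\(d : Nat). d) 3))))
  ~> refl Nat 6
type:
  Eq Nat 6 6


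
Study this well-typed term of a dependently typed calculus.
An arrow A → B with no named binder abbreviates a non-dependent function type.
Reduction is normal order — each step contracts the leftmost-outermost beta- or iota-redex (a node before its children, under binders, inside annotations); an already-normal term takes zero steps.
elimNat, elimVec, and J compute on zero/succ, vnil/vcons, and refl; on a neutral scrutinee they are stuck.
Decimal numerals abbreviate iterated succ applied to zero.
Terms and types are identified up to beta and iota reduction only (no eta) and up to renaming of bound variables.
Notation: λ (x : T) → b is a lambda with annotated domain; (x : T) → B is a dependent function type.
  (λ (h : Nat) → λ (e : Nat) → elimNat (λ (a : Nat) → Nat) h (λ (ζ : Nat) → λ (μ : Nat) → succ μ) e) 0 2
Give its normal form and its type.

normal form:
  2
type:
  Nat


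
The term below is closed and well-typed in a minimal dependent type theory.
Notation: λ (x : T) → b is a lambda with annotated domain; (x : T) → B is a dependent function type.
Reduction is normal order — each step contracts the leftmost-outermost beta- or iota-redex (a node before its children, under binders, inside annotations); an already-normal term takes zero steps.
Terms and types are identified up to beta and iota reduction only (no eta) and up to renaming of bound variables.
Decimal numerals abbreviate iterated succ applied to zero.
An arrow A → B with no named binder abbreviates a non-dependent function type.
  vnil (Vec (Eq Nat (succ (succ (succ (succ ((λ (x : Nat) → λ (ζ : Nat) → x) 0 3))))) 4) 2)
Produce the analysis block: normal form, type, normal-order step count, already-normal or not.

normal form:
  vnil (Vec (Eq Nat 4 4) 2)
type:
  Vec (Vec (Eq Nat 4 4) 2) 0
normal-order step count: 2
already normal: no
first contracted redex: a beta-redex


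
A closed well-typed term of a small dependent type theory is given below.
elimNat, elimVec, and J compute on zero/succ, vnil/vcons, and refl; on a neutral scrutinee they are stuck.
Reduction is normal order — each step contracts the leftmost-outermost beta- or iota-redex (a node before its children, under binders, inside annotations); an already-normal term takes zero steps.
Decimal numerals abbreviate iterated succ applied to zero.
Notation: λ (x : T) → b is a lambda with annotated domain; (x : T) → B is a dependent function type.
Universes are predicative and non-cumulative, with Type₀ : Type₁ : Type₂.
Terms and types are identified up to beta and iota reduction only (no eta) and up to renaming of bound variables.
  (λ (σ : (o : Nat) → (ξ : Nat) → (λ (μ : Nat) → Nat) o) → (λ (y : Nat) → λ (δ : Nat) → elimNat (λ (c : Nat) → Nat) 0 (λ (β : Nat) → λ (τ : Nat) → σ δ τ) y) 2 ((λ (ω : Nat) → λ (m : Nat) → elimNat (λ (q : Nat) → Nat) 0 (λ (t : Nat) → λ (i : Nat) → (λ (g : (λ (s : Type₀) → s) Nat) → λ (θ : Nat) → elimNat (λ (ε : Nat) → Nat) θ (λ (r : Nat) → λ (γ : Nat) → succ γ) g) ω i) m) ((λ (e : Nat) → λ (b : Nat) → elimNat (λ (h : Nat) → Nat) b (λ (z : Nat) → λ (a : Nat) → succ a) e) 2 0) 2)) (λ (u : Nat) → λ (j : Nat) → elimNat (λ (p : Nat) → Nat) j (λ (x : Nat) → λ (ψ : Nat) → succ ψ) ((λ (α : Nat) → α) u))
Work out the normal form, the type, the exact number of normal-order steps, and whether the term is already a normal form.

resulting normal form:
  8
type:
  Nat
steps to reach normal form (normal order): 132
term was already normal: no
first redex: a beta-redex


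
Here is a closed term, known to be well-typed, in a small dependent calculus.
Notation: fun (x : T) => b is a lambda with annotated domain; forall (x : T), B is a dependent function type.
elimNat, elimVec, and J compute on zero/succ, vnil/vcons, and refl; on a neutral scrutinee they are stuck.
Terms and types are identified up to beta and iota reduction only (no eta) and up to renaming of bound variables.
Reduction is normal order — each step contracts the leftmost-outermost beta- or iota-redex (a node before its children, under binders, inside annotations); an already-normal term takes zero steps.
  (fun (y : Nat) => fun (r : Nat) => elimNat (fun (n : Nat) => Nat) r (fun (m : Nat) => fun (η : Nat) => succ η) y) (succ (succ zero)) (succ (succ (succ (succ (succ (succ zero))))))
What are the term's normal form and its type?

resulting normal form:
  succ (succ (succ (succ (succ (succ (succ (succ zero)))))))
type:
  Nat
observation: normalization takes exactly 9 steps under the normal-order strategy.


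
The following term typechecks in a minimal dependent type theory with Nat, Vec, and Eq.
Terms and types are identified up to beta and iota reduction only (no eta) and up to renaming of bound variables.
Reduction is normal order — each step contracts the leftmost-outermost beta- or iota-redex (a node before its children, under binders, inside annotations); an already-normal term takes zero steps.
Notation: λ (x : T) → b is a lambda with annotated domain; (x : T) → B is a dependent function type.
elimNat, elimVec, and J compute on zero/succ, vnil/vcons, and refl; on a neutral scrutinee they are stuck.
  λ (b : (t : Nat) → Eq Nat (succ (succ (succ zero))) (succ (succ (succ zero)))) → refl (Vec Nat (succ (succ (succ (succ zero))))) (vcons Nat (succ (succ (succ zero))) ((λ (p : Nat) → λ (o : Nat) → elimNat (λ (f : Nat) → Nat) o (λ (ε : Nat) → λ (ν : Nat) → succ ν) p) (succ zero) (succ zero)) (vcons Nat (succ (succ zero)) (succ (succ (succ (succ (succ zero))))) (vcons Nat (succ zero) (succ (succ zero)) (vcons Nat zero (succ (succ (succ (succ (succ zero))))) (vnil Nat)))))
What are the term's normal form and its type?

resulting normal form:
  λ (b : (t : Nat) → Eq Nat (succ (succ (succ zero))) (succ (succ (succ zero)))) → refl (Vec Nat (succ (succ (succ (succ zero))))) (vcons Nat (succ (succ (succ zero))) (succ (succ zero)) (vcons Nat (succ (succ zero)) (succ (succ (succ (succ (succ zero))))) (vcons Nat (succ zero) (succ (succ zero)) (vcons Nat zero (succ (succ (succ (succ (succ zero))))) (vnil Nat)))))
the term's type:
  (b : (t : Nat) → Eq Nat (succ (succ (succ zero))) (succ (succ (succ zero)))) → Eq (Vec Nat (succ (succ (succ (succ zero))))) (vcons Nat (succ (succ (succ zero))) (succ (succ zero)) (vcons Nat (succ (succ zero)) (succ (succ (succ (succ (succ zero))))) (vcons Nat (succ zero) (succ (succ zero)) (vcons Nat zero (succ (succ (succ (succ (succ zero))))) (vnil Nat))))) (vcons Nat (succ (succ (succ zero))) (succ (succ zero)) (vcons Nat (succ (succ zero)) (succ (succ (succ (succ (succ zero))))) (vcons Nat (succ zero) (succ (succ zero)) (vcons Nat zero (succ (succ (succ (succ (succ zero))))) (vnil Nat)))))
observation: the leftmost-outermost redex is a beta-redex, and normalization takes 6 steps.


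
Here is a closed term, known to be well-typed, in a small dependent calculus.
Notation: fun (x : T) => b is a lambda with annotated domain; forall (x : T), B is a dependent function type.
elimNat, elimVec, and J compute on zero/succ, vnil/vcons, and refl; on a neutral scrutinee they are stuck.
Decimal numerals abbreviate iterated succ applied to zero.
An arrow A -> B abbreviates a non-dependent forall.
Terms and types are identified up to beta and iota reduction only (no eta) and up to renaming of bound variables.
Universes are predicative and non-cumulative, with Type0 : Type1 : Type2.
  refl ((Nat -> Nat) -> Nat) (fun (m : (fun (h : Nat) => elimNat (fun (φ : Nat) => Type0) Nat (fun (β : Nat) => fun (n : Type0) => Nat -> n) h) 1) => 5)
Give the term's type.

inferred type:
  Eq ((Nat -> Nat) -> Nat) (fun (m : Nat -> Nat) => 5) (fun (h : Nat -> Nat) => 5)


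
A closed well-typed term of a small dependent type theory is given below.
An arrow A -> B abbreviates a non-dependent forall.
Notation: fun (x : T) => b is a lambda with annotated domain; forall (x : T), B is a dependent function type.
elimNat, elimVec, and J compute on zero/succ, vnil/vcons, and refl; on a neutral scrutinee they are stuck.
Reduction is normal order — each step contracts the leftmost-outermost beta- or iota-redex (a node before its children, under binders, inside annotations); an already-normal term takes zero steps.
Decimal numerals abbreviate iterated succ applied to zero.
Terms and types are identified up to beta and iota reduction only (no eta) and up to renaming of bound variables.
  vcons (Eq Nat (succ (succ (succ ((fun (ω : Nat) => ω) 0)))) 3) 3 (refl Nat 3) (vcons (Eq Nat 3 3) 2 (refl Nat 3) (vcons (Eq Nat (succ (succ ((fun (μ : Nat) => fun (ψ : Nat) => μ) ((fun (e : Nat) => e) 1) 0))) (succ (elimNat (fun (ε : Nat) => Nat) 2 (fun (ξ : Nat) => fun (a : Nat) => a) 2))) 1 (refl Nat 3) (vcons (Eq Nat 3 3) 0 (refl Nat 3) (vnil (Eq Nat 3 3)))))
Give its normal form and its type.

resulting normal form:
  vcons (Eq Nat 3 3) 3 (refl Nat 3) (vcons (Eq Nat 3 3) 2 (refl Nat 3) (vcons (Eq Nat 3 3) 1 (refl Nat 3) (vcons (Eq Nat 3 3) 0 (refl Nat 3) (vnil (Eq Nat 3 3)))))
type:
  Vec (Eq Nat 3 3) 4


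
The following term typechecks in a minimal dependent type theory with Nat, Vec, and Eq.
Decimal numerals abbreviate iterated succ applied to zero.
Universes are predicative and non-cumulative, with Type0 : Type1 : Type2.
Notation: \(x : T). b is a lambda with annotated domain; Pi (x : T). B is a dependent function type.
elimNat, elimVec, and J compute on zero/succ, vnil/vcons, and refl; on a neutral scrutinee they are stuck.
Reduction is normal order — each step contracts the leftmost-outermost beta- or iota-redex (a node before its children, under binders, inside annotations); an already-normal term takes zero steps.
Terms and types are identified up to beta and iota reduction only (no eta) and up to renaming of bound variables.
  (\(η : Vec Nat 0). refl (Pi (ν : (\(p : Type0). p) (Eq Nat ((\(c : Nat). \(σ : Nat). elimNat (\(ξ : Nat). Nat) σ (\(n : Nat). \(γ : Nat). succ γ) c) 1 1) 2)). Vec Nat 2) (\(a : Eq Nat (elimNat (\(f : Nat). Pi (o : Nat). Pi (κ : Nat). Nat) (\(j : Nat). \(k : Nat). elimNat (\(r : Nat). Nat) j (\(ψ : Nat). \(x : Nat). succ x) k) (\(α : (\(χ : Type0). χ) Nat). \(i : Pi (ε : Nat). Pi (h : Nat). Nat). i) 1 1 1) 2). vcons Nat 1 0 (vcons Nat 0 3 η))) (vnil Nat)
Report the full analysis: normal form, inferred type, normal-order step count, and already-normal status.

normal form:
  refl (Pi (η : Eq Nat 2 2). Vec Nat 2) (\(ν : Eq Nat 2 2). vcons Nat 1 0 (vcons Nat 0 3 (vnil Nat)))
the term's type:
  Eq (Pi (η : Eq Nat 2 2). Vec Nat 2) (\(ν : Eq Nat 2 2). vcons Nat 1 0 (vcons Nat 0 3 (vnil Nat))) (\(p : Eq Nat 2 2). vcons Nat 1 0 (vcons Nat 0 3 (vnil Nat)))
steps to reach normal form (normal order): 18
already normal: no
first contracted redex: a beta-redex


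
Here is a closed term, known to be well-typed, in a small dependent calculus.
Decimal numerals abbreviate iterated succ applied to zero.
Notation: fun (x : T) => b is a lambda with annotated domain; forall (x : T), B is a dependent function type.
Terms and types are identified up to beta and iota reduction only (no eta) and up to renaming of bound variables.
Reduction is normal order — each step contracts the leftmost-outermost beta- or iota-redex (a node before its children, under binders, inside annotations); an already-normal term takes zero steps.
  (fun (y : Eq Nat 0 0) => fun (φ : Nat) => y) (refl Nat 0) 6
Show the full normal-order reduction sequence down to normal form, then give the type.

normal-order reduction sequence:
  (fun (y : Eq Nat 0 0) => fun (φ : Nat) => y) (refl Nat 0) 6
  ~> (fun (y : Nat) => refl Nat 0) 6
  ~> refl Nat 0
type:
  Eq Nat 0 0


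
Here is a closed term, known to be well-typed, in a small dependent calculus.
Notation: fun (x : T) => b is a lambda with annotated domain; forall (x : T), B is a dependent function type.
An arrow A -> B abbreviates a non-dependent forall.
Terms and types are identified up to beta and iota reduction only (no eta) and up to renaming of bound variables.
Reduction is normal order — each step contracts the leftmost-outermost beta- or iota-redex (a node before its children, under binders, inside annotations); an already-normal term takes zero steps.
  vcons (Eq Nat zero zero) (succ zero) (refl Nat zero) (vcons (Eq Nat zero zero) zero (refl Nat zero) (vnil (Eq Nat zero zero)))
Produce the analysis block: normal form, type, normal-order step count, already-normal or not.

resulting normal form:
  vcons (Eq Nat zero zero) (succ zero) (refl Nat zero) (vcons (Eq Nat zero zero) zero (refl Nat zero) (vnil (Eq Nat zero zero)))
inferred type:
  Vec (Eq Nat zero zero) (succ (succ zero))
reduction steps (normal order): 0
already normal: yes


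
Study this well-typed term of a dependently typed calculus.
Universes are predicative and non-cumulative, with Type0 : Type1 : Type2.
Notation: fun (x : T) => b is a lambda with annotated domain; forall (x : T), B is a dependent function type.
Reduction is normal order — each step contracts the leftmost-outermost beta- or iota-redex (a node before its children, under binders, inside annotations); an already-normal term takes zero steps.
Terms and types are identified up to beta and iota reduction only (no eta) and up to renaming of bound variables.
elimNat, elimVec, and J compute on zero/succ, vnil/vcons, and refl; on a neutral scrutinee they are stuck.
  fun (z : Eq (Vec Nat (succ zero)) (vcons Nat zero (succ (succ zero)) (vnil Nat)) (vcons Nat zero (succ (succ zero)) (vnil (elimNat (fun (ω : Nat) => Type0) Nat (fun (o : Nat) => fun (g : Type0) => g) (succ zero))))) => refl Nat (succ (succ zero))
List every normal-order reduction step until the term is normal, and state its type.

normal-order reduction sequence:
  fun (z : Eq (Vec Nat (succ zero)) (vcons Nat zero (succ (succ zero)) (vnil Nat)) (vcons Nat zero (succ (succ zero)) (vnil (elimNat (fun (ω : Nat) => Type0) Nat (fun (o : Nat) => fun (g : Type0) => g) (succ zero))))) => refl Nat (succ (succ zero))
  ~> fun (z : Eq (Vec Nat (succ zero)) (vcons Nat zero (succ (succ zero)) (vnil Nat)) (vcons Nat zero (succ (succ zero)) (vnil ((fun (ω : Nat) => fun (o : Type0) => o) zero (elimNat (fun (g : Nat) => Type0) Nat (fun (ζ : Nat) => fun (σ : Type0) => σ) zero))))) => refl Nat (succ (succ zero))
  ~> fun (z : Eq (Vec Nat (succ zero)) (vcons Nat zero (succ (succ zero)) (vnil Nat)) (vcons Nat zero (succ (succ zero)) (vnil ((fun (ω : Type0) => ω) (elimNat (fun (o : Nat) => Type0) Nat (fun (g : Nat) => fun (ζ : Type0) => ζ) zero))))) => refl Nat (succ (succ zero))
  ~> fun (z : Eq (Vec Nat (succ zero)) (vcons Nat zero (succ (succ zero)) (vnil Nat)) (vcons Nat zero (succ (succ zero)) (vnil (elimNat (fun (ω : Nat) => Type0) Nat (fun (o : Nat) => fun (g : Type0) => g) zero)))) => refl Nat (succ (succ zero))
  ~> fun (z : Eq (Vec Nat (succ zero)) (vcons Nat zero (succ (succ zero)) (vnil Nat)) (vcons Nat zero (succ (succ zero)) (vnil Nat))) => refl Nat (succ (succ zero))
type:
  forall (z : Eq (Vec Nat (succ zero)) (vcons Nat zero (succ (succ zero)) (vnil Nat)) (vcons Nat zero (succ (succ zero)) (vnil Nat))), Eq Nat (succ (succ zero)) (succ (succ zero))


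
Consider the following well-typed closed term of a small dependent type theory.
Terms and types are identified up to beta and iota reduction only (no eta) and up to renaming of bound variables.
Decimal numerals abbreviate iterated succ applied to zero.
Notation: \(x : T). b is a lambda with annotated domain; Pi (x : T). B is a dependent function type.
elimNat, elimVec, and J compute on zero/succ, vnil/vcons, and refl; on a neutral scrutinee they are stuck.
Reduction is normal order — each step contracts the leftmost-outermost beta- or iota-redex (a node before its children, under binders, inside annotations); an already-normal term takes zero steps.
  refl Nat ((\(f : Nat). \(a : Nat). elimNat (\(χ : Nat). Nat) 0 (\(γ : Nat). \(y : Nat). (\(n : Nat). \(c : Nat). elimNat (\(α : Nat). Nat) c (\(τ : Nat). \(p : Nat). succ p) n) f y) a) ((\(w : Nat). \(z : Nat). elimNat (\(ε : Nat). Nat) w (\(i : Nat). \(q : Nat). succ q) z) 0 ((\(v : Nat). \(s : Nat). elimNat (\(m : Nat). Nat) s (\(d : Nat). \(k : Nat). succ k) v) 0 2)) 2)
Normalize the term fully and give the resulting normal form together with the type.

normal form:
  refl Nat 4
the term's type:
  Eq Nat 4 4


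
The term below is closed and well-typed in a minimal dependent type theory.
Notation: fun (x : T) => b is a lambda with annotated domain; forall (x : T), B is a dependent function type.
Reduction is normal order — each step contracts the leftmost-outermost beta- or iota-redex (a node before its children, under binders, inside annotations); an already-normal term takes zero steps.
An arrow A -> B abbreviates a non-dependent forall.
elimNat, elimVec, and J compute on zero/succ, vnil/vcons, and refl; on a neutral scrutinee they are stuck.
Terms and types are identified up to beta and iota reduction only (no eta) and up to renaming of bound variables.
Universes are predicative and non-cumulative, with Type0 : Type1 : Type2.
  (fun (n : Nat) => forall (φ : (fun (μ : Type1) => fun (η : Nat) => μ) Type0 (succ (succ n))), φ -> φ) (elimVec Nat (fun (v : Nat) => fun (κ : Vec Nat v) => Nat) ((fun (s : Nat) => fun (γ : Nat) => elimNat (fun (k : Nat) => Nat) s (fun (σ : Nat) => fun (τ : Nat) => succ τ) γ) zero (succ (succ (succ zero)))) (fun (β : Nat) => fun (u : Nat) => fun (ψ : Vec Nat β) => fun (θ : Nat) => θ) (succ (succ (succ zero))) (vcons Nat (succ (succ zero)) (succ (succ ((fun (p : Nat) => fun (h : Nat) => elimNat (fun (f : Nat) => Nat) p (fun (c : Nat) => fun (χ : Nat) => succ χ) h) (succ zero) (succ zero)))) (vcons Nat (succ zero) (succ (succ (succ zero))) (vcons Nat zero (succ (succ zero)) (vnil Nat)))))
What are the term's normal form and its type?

normal form:
  forall (n : Type0), n -> n
the term's type:
  Type1


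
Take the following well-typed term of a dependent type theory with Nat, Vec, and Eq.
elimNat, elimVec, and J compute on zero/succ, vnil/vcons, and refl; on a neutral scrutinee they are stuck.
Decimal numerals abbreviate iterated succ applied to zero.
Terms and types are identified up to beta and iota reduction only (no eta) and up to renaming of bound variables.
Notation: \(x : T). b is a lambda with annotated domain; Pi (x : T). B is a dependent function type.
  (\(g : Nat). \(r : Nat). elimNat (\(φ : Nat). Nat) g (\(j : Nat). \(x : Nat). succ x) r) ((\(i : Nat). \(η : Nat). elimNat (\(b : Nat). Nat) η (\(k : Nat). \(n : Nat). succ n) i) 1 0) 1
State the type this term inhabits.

type:
  Nat


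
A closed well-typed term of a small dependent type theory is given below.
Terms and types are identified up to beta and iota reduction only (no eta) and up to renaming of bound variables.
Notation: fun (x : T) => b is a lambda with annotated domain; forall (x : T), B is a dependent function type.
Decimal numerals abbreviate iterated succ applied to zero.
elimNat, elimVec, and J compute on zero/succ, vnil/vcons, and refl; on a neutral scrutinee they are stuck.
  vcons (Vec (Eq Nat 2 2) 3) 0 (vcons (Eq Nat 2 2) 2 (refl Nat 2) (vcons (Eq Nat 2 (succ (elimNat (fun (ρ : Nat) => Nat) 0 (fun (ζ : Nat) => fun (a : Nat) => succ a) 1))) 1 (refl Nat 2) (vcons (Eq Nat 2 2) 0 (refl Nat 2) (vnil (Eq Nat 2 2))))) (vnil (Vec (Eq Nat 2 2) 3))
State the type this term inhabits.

inferred type:
  Vec (Vec (Eq Nat 2 2) 3) 1


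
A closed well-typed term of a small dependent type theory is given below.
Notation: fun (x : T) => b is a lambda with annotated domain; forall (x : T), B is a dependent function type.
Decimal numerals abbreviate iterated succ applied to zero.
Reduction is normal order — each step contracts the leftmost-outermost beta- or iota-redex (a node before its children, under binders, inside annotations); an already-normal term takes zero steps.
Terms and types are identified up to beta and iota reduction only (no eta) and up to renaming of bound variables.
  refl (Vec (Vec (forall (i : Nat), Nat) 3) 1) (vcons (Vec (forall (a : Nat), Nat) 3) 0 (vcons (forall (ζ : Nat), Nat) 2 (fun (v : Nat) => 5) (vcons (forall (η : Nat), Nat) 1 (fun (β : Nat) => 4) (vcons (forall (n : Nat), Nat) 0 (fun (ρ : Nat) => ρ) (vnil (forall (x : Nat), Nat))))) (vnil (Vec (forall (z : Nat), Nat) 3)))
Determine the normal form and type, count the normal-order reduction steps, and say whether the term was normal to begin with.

reduced normal form:
  refl (Vec (Vec (forall (i : Nat), Nat) 3) 1) (vcons (Vec (forall (a : Nat), Nat) 3) 0 (vcons (forall (ζ : Nat), Nat) 2 (fun (v : Nat) => 5) (vcons (forall (η : Nat), Nat) 1 (fun (β : Nat) => 4) (vcons (forall (n : Nat), Nat) 0 (fun (ρ : Nat) => ρ) (vnil (forall (x : Nat), Nat))))) (vnil (Vec (forall (z : Nat), Nat) 3)))
type:
  Eq (Vec (Vec (forall (i : Nat), Nat) 3) 1) (vcons (Vec (forall (a : Nat), Nat) 3) 0 (vcons (forall (ζ : Nat), Nat) 2 (fun (v : Nat) => 5) (vcons (forall (η : Nat), Nat) 1 (fun (β : Nat) => 4) (vcons (forall (n : Nat), Nat) 0 (fun (ρ : Nat) => ρ) (vnil (forall (x : Nat), Nat))))) (vnil (Vec (forall (z : Nat), Nat) 3))) (vcons (Vec (forall (r : Nat), Nat) 3) 0 (vcons (forall (σ : Nat), Nat) 2 (fun (κ : Nat) => 5) (vcons (forall (μ : Nat), Nat) 1 (fun (p : Nat) => 4) (vcons (forall (w : Nat), Nat) 0 (fun (γ : Nat) => γ) (vnil (forall (l : Nat), Nat))))) (vnil (Vec (forall (θ : Nat), Nat) 3)))
normal-order step count: 0
started in normal form: yes


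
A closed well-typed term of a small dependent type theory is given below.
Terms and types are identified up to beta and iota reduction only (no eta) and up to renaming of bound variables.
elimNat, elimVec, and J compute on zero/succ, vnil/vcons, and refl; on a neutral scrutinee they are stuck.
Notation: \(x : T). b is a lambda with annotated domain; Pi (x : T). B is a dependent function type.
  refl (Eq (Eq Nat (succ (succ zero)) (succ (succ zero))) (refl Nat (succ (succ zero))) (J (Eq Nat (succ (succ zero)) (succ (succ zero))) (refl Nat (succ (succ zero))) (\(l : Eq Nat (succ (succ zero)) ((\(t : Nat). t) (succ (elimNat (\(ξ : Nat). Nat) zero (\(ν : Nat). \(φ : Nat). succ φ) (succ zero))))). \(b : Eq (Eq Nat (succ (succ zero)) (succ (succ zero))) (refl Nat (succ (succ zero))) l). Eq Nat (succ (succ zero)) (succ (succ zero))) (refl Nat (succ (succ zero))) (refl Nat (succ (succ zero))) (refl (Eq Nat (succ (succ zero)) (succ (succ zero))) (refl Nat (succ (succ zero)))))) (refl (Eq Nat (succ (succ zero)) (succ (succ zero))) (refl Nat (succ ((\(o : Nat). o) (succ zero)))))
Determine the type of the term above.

inferred type:
  Eq (Eq (Eq Nat (succ (succ zero)) (succ (succ zero))) (refl Nat (succ (succ zero))) (refl Nat (succ (succ zero)))) (refl (Eq Nat (succ (succ zero)) (succ (succ zero))) (refl Nat (succ (succ zero)))) (refl (Eq Nat (succ (succ zero)) (succ (succ zero))) (refl Nat (succ (succ zero))))


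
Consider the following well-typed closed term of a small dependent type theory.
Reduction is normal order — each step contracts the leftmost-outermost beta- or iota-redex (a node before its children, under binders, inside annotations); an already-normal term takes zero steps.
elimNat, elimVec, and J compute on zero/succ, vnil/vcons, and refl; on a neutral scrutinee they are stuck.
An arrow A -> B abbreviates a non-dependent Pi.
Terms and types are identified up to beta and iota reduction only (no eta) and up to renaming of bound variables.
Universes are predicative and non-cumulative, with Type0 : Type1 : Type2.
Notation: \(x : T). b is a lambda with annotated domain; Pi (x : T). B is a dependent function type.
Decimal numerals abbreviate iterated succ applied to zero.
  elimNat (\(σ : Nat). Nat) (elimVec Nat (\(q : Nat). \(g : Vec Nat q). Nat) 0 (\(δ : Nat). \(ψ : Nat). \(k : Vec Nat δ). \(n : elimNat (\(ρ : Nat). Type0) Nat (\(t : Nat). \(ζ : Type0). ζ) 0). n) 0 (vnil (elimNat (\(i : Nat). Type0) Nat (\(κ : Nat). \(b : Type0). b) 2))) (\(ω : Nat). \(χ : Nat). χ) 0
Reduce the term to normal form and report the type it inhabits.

reduced normal form:
  0
type:
  Nat


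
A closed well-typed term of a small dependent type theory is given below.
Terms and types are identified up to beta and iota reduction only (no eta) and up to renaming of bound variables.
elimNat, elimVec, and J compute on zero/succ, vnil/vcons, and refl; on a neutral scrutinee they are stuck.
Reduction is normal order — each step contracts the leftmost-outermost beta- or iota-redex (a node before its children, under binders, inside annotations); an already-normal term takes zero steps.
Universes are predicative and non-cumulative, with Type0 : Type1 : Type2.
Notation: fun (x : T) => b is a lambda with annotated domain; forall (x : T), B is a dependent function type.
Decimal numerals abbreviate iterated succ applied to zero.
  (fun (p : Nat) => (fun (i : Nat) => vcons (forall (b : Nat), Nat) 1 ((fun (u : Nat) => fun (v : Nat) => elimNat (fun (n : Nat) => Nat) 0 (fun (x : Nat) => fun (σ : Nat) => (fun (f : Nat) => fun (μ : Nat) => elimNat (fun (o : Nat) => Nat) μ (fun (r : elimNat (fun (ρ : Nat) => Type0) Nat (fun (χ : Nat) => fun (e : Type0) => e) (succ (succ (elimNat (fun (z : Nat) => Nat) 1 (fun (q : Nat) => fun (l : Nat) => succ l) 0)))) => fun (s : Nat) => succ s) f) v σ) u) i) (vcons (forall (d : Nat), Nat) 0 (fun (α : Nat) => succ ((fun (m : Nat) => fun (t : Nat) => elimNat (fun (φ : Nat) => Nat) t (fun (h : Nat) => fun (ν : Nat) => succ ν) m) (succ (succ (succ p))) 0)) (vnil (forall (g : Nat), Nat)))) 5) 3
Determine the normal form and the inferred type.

reduced normal form:
  vcons (forall (p : Nat), Nat) 1 (fun (i : Nat) => elimNat (fun (b : Nat) => Nat) (elimNat (fun (u : Nat) => Nat) (elimNat (fun (v : Nat) => Nat) (elimNat (fun (n : Nat) => Nat) (elimNat (fun (x : Nat) => Nat) 0 (fun (σ : Nat) => fun (f : Nat) => succ f) i) (fun (μ : Nat) => fun (o : Nat) => succ o) i) (fun (r : Nat) => fun (ρ : Nat) => succ ρ) i) (fun (χ : Nat) => fun (e : Nat) => succ e) i) (fun (z : Nat) => fun (q : Nat) => succ q) i) (vcons (forall (l : Nat), Nat) 0 (fun (s : Nat) => 7) (vnil (forall (d : Nat), Nat)))
inferred type:
  Vec (forall (p : Nat), Nat) 2
observation: reduction starts at a beta-redex, and 105 normal-order steps reach the normal form.


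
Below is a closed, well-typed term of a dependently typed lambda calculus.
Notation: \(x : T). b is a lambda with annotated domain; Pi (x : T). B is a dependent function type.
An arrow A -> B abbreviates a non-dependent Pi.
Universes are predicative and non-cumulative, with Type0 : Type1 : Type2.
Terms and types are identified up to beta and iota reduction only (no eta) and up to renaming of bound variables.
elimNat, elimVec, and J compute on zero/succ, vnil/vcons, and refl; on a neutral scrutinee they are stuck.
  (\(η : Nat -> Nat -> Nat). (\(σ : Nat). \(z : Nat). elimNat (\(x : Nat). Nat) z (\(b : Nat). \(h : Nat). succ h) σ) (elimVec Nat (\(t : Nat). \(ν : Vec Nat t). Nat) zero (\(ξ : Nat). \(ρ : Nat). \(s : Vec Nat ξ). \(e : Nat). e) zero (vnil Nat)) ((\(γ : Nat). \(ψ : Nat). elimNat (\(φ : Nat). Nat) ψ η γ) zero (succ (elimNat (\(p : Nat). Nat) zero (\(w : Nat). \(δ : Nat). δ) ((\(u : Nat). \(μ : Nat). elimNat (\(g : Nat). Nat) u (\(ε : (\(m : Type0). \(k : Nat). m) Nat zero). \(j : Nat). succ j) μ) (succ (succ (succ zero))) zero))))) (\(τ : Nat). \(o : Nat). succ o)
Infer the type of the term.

type:
  Nat


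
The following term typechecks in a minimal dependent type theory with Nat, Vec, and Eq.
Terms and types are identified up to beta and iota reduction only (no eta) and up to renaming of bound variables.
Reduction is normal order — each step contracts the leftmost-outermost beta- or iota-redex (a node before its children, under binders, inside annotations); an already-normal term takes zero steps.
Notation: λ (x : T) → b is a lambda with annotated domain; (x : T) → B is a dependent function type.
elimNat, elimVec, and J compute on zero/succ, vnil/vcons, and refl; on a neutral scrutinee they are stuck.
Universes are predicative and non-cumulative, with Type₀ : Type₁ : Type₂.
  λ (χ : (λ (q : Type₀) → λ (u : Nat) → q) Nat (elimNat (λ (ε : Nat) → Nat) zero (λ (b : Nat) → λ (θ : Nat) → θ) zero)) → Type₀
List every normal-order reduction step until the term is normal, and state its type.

reduction (normal order):
  λ (χ : (λ (q : Type₀) → λ (u : Nat) → q) Nat (elimNat (λ (ε : Nat) → Nat) zero (λ (b : Nat) → λ (θ : Nat) → θ) zero)) → Type₀
  ~> λ (χ : (λ (q : Nat) → Nat) (elimNat (λ (u : Nat) → Nat) zero (λ (ε : Nat) → λ (b : Nat) → b) zero)) → Type₀
  ~> λ (χ : Nat) → Type₀
the term's type:
  (χ : Nat) → Type₁


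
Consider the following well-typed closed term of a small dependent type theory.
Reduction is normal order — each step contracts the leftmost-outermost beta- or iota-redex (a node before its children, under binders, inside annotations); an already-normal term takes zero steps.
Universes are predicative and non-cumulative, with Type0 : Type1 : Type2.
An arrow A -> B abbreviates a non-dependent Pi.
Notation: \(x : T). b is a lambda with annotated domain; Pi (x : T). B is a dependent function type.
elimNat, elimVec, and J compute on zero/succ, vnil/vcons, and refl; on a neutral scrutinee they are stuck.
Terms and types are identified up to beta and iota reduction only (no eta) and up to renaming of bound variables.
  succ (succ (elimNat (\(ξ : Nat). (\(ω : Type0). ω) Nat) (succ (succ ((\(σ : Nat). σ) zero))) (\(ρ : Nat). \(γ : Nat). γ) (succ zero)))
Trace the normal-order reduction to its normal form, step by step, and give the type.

reduction (normal order):
  succ (succ (elimNat (\(ξ : Nat). (\(ω : Type0). ω) Nat) (succ (succ ((\(σ : Nat). σ) zero))) (\(ρ : Nat). \(γ : Nat). γ) (succ zero)))
  ~> succ (succ ((\(ξ : Nat). \(ω : Nat). ω) zero (elimNat (\(σ : Nat). (\(ρ : Type0). ρ) Nat) (succ (succ ((\(γ : Nat). γ) zero))) (\(m : Nat). \(η : Nat). η) zero)))
  ~> succ (succ ((\(ξ : Nat). ξ) (elimNat (\(ω : Nat). (\(σ : Type0). σ) Nat) (succ (succ ((\(ρ : Nat). ρ) zero))) (\(γ : Nat). \(m : Nat). m) zero)))
  ~> succ (succ (elimNat (\(ξ : Nat). (\(ω : Type0). ω) Nat) (succ (succ ((\(σ : Nat). σ) zero))) (\(ρ : Nat). \(γ : Nat). γ) zero))
  ~> succ (succ (succ (succ ((\(ξ : Nat). ξ) zero))))
  ~> succ (succ (succ (succ zero)))
the term's type:
  Nat


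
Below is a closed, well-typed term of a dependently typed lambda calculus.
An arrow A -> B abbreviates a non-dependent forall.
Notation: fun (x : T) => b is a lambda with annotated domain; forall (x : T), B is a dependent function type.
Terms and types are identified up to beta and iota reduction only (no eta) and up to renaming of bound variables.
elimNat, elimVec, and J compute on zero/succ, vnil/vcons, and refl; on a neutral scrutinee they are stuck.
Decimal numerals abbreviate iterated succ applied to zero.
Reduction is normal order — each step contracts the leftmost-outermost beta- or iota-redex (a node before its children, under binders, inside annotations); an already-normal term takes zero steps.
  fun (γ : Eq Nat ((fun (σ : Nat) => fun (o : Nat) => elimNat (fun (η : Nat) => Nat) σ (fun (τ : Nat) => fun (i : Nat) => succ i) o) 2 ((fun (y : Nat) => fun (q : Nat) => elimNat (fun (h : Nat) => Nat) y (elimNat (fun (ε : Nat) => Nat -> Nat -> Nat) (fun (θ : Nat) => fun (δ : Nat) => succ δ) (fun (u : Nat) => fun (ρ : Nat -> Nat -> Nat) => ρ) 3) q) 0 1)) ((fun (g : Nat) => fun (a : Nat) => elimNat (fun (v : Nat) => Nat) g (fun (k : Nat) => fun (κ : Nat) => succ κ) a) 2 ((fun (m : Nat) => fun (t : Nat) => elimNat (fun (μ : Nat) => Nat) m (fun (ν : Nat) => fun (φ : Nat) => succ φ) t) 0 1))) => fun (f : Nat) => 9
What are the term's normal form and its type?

normal form:
  fun (γ : Eq Nat 3 3) => fun (σ : Nat) => 9
inferred type:
  Eq Nat 3 3 -> Nat -> Nat
observation: the leftmost-outermost redex is a beta-redex, and normalization takes 34 steps.
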